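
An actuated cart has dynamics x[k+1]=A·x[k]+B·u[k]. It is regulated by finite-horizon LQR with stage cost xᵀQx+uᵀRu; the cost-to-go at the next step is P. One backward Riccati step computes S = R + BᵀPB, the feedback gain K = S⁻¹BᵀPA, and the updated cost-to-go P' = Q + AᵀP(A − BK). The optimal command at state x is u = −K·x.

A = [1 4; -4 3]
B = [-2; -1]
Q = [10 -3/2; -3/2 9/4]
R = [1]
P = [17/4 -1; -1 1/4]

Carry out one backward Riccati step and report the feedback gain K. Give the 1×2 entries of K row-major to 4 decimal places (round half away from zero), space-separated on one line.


BᵀP = [-7.5000 1.7500]
S = R + BᵀPB = [1] + [13.2500] = [14.2500]
BᵀPA = [-14.5000 -24.7500]
K = S⁻¹·BᵀPA = [-1.0175 -1.7368]
A−BK = [-1.0351 0.5263; -5.0175 1.2632]
AᵀP(A−BK) = [1.4956 1.8158; 1.8158 3.2632]
P' = Q + AᵀP(A−BK) = [11.4956 0.3158; 0.3158 5.5132]
tr(P') = 17.0088

-1.0175 -1.7368


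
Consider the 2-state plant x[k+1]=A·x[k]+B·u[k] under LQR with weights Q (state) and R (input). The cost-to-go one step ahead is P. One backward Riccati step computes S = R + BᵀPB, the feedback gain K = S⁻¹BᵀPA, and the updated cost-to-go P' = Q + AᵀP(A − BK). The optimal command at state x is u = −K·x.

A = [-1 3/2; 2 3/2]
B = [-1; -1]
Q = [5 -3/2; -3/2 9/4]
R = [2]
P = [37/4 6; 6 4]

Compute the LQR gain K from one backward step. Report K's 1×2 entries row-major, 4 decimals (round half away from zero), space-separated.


-0.1743 -1.3899

BᵀP = [-15.2500 -10.0000]
S = R + BᵀPB = [2] + [25.2500] = [27.2500]
BᵀPA = [-4.7500 -37.8750]
K = S⁻¹·BᵀPA = [-0.1743 -1.3899]
A−BK = [-1.1743 0.1101; 1.8257 0.1101]
AᵀP(A−BK) = [0.4220 0.5229; 0.5229 4.1697]
P' = Q + AᵀP(A−BK) = [5.4220 -0.9771; -0.9771 6.4197]
tr(P') = 11.8417


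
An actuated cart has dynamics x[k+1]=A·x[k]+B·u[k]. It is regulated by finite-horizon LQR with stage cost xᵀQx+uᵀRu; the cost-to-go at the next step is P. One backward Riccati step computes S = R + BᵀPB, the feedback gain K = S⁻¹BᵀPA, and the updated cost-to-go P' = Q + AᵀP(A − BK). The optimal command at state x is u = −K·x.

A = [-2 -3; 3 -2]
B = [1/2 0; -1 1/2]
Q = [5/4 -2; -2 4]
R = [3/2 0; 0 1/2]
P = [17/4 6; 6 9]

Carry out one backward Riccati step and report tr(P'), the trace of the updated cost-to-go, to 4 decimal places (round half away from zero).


30.4113

BᵀP = [-3.8750 -6.0000; 3.0000 4.5000]
S = R + BᵀPB = [3/2 0; 0 1/2] + [4.0625 -3.0000; -3.0000 2.2500] = [5.5625 -3.0000; -3.0000 2.7500]
BᵀPA = [-10.2500 23.6250; 7.5000 -18.0000]
K = S⁻¹·BᵀPA = [-0.9032 1.7419; 1.7419 -4.6452]
A−BK = [-1.5484 -3.8710; 1.2258 2.0645]
AᵀP(A−BK) = [3.6774 -5.8065; -5.8065 21.4839]
P' = Q + AᵀP(A−BK) = [4.9274 -7.8065; -7.8065 25.4839]
tr(P') = 30.4113


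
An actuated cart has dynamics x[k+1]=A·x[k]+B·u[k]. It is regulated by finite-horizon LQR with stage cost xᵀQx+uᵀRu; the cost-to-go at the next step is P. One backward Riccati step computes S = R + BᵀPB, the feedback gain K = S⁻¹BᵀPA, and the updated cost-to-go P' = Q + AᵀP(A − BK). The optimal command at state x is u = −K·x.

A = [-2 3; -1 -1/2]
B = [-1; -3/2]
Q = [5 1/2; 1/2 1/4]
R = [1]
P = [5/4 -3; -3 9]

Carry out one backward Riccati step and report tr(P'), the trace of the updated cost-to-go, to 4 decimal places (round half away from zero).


BᵀP = [3.2500 -10.5000]
S = R + BᵀPB = [1] + [12.5000] = [13.5000]
BᵀPA = [4.0000 15.0000]
K = S⁻¹·BᵀPA = [0.2963 1.1111]
A−BK = [-1.7037 4.1111; -0.5556 1.1667]
AᵀP(A−BK) = [0.8148 -1.4444; -1.4444 5.8333]
P' = Q + AᵀP(A−BK) = [5.8148 -0.9444; -0.9444 6.0833]
tr(P') = 11.8981

11.8981


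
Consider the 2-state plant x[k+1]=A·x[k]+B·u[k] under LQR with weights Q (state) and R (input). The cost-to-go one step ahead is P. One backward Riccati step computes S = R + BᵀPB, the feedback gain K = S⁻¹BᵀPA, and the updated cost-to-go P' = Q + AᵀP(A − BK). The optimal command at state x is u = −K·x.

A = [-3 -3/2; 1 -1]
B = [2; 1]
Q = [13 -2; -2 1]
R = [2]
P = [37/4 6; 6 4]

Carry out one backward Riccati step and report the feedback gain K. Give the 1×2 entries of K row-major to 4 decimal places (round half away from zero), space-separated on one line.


-0.8582 -0.7873

BᵀP = [24.5000 16.0000]
S = R + BᵀPB = [2] + [65.0000] = [67.0000]
BᵀPA = [-57.5000 -52.7500]
K = S⁻¹·BᵀPA = [-0.8582 -0.7873]
A−BK = [-1.2836 0.0746; 1.8582 -0.2127]
AᵀP(A−BK) = [1.9030 1.3545; 1.3545 1.2817]
P' = Q + AᵀP(A−BK) = [14.9030 -0.6455; -0.6455 2.2817]
tr(P') = 17.1847


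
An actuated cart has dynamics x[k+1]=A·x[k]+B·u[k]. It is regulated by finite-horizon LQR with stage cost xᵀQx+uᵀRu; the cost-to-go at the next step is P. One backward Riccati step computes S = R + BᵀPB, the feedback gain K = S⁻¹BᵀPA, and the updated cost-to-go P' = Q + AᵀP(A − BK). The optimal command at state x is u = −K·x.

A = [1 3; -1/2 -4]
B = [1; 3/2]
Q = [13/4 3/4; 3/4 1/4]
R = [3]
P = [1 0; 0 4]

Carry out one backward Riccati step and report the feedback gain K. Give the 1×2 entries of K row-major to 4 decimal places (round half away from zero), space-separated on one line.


-0.1538 -1.6154

BᵀP = [1.0000 6.0000]
S = R + BᵀPB = [3] + [10.0000] = [13.0000]
BᵀPA = [-2.0000 -21.0000]
K = S⁻¹·BᵀPA = [-0.1538 -1.6154]
A−BK = [1.1538 4.6154; -0.2692 -1.5769]
AᵀP(A−BK) = [1.6923 7.7692; 7.7692 39.0769]
P' = Q + AᵀP(A−BK) = [4.9423 8.5192; 8.5192 39.3269]
tr(P') = 44.2692


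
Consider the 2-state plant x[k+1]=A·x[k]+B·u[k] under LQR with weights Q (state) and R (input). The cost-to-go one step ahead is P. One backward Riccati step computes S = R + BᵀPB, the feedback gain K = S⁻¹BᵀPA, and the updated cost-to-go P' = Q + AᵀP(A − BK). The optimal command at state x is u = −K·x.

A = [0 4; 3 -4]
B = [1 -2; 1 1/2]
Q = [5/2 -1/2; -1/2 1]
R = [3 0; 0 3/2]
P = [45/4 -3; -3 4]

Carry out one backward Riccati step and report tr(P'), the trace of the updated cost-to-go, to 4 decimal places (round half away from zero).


37.0775

BᵀP = [8.2500 1.0000; -24.0000 8.0000]
S = R + BᵀPB = [3 0; 0 3/2] + [9.2500 -16.0000; -16.0000 52.0000] = [12.2500 -16.0000; -16.0000 53.5000]
BᵀPA = [3.0000 29.0000; 24.0000 -128.0000]
K = S⁻¹·BᵀPA = [1.3634 -1.2432; 0.8563 -2.7643]
A−BK = [0.3493 -0.2854; 1.2085 -1.3746]
AᵀP(A−BK) = [11.3577 -13.9268; -13.9268 22.2197]
P' = Q + AᵀP(A−BK) = [13.8577 -14.4268; -14.4268 23.2197]
tr(P') = 37.0775


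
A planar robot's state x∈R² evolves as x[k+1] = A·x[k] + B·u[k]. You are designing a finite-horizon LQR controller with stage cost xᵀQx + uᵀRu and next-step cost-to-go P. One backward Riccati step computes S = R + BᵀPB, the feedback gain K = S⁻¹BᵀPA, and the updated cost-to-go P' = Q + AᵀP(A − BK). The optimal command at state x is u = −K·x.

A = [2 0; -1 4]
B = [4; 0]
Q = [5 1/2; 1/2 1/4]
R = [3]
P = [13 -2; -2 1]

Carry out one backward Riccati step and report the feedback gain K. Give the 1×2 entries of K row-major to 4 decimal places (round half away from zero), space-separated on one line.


0.5308 -0.1517

BᵀP = [52.0000 -8.0000]
S = R + BᵀPB = [3] + [208.0000] = [211.0000]
BᵀPA = [112.0000 -32.0000]
K = S⁻¹·BᵀPA = [0.5308 -0.1517]
A−BK = [-0.1232 0.6066; -1.0000 4.0000]
AᵀP(A−BK) = [1.5498 -3.0142; -3.0142 11.1469]
P' = Q + AᵀP(A−BK) = [6.5498 -2.5142; -2.5142 11.3969]
tr(P') = 17.9467


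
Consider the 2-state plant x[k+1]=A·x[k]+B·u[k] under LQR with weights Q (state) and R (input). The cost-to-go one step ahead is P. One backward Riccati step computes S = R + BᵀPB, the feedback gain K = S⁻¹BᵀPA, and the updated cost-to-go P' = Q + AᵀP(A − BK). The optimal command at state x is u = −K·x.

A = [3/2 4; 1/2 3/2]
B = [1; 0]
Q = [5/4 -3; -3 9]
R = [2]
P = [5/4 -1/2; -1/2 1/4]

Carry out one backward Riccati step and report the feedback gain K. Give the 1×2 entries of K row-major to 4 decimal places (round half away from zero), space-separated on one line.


0.5000 1.3077

BᵀP = [1.2500 -0.5000]
S = R + BᵀPB = [2] + [1.2500] = [3.2500]
BᵀPA = [1.6250 4.2500]
K = S⁻¹·BᵀPA = [0.5000 1.3077]
A−BK = [1.0000 2.6923; 0.5000 1.5000]
AᵀP(A−BK) = [1.3125 3.4375; 3.4375 9.0048]
P' = Q + AᵀP(A−BK) = [2.5625 0.4375; 0.4375 18.0048]
tr(P') = 20.5673


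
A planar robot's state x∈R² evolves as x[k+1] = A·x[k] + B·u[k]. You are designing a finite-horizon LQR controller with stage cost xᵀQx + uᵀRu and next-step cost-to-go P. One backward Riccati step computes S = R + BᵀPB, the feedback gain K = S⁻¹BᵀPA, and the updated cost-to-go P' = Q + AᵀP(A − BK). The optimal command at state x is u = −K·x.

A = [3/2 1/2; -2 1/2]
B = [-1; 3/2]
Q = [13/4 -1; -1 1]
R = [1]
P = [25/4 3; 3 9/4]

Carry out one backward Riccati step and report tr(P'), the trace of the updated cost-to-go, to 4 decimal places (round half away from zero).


9.3561

BᵀP = [-1.7500 0.3750]
S = R + BᵀPB = [1] + [2.3125] = [3.3125]
BᵀPA = [-3.3750 -0.6875]
K = S⁻¹·BᵀPA = [-1.0189 -0.2075]
A−BK = [0.4811 0.2925; -0.4717 0.8113]
AᵀP(A−BK) = [1.6238 0.9870; 0.9870 3.4823]
P' = Q + AᵀP(A−BK) = [4.8738 -0.0130; -0.0130 4.4823]
tr(P') = 9.3561


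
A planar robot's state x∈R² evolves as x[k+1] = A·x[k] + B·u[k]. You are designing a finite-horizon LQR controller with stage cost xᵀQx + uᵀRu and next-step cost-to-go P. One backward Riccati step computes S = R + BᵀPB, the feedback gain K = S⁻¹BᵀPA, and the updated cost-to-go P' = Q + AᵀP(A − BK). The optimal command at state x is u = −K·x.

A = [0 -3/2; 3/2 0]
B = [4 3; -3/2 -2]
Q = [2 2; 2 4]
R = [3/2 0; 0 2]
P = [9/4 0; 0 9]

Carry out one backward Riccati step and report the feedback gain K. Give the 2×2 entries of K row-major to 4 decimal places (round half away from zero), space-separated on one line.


BᵀP = [9.0000 -13.5000; 6.7500 -18.0000]
S = R + BᵀPB = [3/2 0; 0 2] + [56.2500 54.0000; 54.0000 56.2500] = [57.7500 54.0000; 54.0000 58.2500]
BᵀPA = [-20.2500 -13.5000; -27.0000 -10.1250]
K = S⁻¹·BᵀPA = [0.6216 -0.5350; -1.0398 0.3221]
A−BK = [0.6329 -0.3265; 0.3529 -0.1582]
AᵀP(A−BK) = [4.7637 -2.1360; -2.1360 1.1019]
P' = Q + AᵀP(A−BK) = [6.7637 -0.1360; -0.1360 5.1019]
tr(P') = 11.8656

0.6216 -0.5350 -1.0398 0.3221


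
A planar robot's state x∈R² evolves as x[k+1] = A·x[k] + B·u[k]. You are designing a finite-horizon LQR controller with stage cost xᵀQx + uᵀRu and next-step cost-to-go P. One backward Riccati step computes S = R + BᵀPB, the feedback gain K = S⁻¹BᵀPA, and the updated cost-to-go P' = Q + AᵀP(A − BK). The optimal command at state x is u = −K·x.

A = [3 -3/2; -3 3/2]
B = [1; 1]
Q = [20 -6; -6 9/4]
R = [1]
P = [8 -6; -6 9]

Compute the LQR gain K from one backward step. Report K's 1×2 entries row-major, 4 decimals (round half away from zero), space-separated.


-0.5000 0.2500

BᵀP = [2.0000 3.0000]
S = R + BᵀPB = [1] + [5.0000] = [6.0000]
BᵀPA = [-3.0000 1.5000]
K = S⁻¹·BᵀPA = [-0.5000 0.2500]
A−BK = [3.5000 -1.7500; -2.5000 1.2500]
AᵀP(A−BK) = [259.5000 -129.7500; -129.7500 64.8750]
P' = Q + AᵀP(A−BK) = [279.5000 -135.7500; -135.7500 67.1250]
tr(P') = 346.6250


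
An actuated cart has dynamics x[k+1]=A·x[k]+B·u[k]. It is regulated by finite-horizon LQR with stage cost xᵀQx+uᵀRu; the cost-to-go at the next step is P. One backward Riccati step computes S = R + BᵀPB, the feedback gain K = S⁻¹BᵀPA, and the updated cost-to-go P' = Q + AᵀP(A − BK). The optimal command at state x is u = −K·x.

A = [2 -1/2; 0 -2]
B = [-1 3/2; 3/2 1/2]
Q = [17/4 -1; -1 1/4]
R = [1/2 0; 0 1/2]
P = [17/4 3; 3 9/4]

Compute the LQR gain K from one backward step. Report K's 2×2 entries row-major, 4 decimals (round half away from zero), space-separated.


BᵀP = [0.2500 0.3750; 7.8750 5.6250]
S = R + BᵀPB = [1/2 0; 0 1/2] + [0.3125 0.5625; 0.5625 14.6250] = [0.8125 0.5625; 0.5625 15.1250]
BᵀPA = [0.5000 -0.8750; 15.7500 -15.1875]
K = S⁻¹·BᵀPA = [-0.1083 -0.3918; 1.0454 -0.9896]
A−BK = [0.3237 0.5925; -0.3602 -0.9175]
AᵀP(A−BK) = [0.5899 -0.4685; -0.4685 0.6907]
P' = Q + AᵀP(A−BK) = [4.8399 -1.4685; -1.4685 0.9407]
tr(P') = 5.7806

-0.1083 -0.3918 1.0454 -0.9896


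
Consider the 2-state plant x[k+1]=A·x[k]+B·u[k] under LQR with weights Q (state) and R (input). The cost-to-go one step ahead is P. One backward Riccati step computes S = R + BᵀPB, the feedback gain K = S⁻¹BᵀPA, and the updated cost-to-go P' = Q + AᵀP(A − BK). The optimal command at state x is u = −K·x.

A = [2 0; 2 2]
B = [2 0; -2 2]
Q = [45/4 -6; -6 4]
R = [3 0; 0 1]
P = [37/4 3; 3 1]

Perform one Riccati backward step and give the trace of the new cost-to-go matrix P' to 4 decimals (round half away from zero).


BᵀP = [12.5000 4.0000; 6.0000 2.0000]
S = R + BᵀPB = [3 0; 0 1] + [17.0000 8.0000; 8.0000 4.0000] = [20.0000 8.0000; 8.0000 5.0000]
BᵀPA = [33.0000 8.0000; 16.0000 4.0000]
K = S⁻¹·BᵀPA = [1.0278 0.2222; 1.5556 0.4444]
A−BK = [-0.0556 -0.4444; 0.9444 1.5556]
AᵀP(A−BK) = [6.1944 1.5556; 1.5556 0.4444]
P' = Q + AᵀP(A−BK) = [17.4444 -4.4444; -4.4444 4.4444]
tr(P') = 21.8889

21.8889


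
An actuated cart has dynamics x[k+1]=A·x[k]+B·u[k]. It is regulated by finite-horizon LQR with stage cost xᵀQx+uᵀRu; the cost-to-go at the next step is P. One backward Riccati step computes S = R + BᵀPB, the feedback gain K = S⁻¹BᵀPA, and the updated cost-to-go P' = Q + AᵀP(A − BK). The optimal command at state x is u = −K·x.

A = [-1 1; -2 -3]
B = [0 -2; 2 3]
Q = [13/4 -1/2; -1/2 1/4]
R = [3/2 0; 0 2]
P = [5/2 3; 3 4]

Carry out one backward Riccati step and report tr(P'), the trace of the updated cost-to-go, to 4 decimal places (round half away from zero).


7.3788

BᵀP = [6.0000 8.0000; 4.0000 6.0000]
S = R + BᵀPB = [3/2 0; 0 2] + [16.0000 12.0000; 12.0000 10.0000] = [17.5000 12.0000; 12.0000 12.0000]
BᵀPA = [-22.0000 -18.0000; -16.0000 -14.0000]
K = S⁻¹·BᵀPA = [-1.0909 -0.7273; -0.2424 -0.4394]
A−BK = [-1.4848 0.1212; 0.9091 -0.2273]
AᵀP(A−BK) = [2.6212 1.4697; 1.4697 1.2576]
P' = Q + AᵀP(A−BK) = [5.8712 0.9697; 0.9697 1.5076]
tr(P') = 7.3788


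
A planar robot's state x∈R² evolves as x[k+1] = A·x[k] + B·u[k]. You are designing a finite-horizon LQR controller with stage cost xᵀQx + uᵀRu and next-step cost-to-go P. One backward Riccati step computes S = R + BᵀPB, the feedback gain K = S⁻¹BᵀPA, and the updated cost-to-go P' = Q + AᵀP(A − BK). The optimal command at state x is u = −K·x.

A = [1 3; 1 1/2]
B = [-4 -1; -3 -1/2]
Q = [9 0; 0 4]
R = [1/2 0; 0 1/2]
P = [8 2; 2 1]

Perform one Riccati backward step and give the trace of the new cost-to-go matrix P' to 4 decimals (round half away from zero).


14.2301

BᵀP = [-38.0000 -11.0000; -9.0000 -2.5000]
S = R + BᵀPB = [1/2 0; 0 1/2] + [185.0000 43.5000; 43.5000 10.2500] = [185.5000 43.5000; 43.5000 10.7500]
BᵀPA = [-49.0000 -119.5000; -11.5000 -28.2500]
K = S⁻¹·BᵀPA = [-0.2601 -0.5472; -0.0172 -0.4135]
A−BK = [-0.0577 0.3975; 0.2110 -1.3485]
AᵀP(A−BK) = [0.0564 -0.0699; -0.0699 1.1736]
P' = Q + AᵀP(A−BK) = [9.0564 -0.0699; -0.0699 5.1736]
tr(P') = 14.2301


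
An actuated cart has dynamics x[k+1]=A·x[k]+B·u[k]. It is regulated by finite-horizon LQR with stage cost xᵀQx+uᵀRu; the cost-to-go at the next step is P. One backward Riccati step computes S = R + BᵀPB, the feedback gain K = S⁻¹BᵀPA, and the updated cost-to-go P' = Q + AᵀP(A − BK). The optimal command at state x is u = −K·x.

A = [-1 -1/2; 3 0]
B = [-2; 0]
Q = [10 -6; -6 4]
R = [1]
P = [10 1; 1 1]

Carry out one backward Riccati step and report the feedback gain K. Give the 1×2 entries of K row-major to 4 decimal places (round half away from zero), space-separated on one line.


0.3415 0.2439

BᵀP = [-20.0000 -2.0000]
S = R + BᵀPB = [1] + [40.0000] = [41.0000]
BᵀPA = [14.0000 10.0000]
K = S⁻¹·BᵀPA = [0.3415 0.2439]
A−BK = [-0.3171 -0.0122; 3.0000 0.0000]
AᵀP(A−BK) = [8.2195 0.0854; 0.0854 0.0610]
P' = Q + AᵀP(A−BK) = [18.2195 -5.9146; -5.9146 4.0610]
tr(P') = 22.2805


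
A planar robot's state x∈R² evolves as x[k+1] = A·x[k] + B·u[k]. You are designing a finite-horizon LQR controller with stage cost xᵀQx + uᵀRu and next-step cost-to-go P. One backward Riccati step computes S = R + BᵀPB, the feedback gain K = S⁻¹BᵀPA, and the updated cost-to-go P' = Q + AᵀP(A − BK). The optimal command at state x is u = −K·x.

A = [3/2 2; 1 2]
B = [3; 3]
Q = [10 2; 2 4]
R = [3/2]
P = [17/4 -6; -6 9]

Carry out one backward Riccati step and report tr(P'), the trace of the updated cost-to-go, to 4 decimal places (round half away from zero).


15.0515

BᵀP = [-5.2500 9.0000]
S = R + BᵀPB = [3/2] + [11.2500] = [12.7500]
BᵀPA = [1.1250 7.5000]
K = S⁻¹·BᵀPA = [0.0882 0.5882]
A−BK = [1.2353 0.2353; 0.7353 0.2353]
AᵀP(A−BK) = [0.4632 0.0882; 0.0882 0.5882]
P' = Q + AᵀP(A−BK) = [10.4632 2.0882; 2.0882 4.5882]
tr(P') = 15.0515


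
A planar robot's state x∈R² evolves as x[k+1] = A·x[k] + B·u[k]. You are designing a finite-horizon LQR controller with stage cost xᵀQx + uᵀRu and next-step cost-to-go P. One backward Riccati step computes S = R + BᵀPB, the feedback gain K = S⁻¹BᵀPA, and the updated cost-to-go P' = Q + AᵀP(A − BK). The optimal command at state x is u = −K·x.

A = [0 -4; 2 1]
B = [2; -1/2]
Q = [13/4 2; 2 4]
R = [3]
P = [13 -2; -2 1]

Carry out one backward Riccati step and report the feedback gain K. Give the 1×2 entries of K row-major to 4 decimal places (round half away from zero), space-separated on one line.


-0.1519 -1.8987

BᵀP = [27.0000 -4.5000]
S = R + BᵀPB = [3] + [56.2500] = [59.2500]
BᵀPA = [-9.0000 -112.5000]
K = S⁻¹·BᵀPA = [-0.1519 -1.8987]
A−BK = [0.3038 -0.2025; 1.9241 0.0506]
AᵀP(A−BK) = [2.6329 0.9114; 0.9114 11.3924]
P' = Q + AᵀP(A−BK) = [5.8829 2.9114; 2.9114 15.3924]
tr(P') = 21.2753


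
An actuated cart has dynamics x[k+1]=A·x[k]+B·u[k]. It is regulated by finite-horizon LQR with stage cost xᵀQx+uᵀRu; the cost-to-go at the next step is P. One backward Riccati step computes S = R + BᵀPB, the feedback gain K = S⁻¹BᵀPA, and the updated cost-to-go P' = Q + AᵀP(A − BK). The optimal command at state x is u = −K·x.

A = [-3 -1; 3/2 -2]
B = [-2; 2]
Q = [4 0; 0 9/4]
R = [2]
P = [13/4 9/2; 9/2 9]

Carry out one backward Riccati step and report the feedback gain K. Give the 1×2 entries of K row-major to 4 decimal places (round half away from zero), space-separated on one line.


BᵀP = [2.5000 9.0000]
S = R + BᵀPB = [2] + [13.0000] = [15.0000]
BᵀPA = [6.0000 -20.5000]
K = S⁻¹·BᵀPA = [0.4000 -1.3667]
A−BK = [-2.2000 -3.7333; 0.7000 0.7333]
AᵀP(A−BK) = [6.6000 11.2000; 11.2000 29.2333]
P' = Q + AᵀP(A−BK) = [10.6000 11.2000; 11.2000 31.4833]
tr(P') = 42.0833

0.4000 -1.3667


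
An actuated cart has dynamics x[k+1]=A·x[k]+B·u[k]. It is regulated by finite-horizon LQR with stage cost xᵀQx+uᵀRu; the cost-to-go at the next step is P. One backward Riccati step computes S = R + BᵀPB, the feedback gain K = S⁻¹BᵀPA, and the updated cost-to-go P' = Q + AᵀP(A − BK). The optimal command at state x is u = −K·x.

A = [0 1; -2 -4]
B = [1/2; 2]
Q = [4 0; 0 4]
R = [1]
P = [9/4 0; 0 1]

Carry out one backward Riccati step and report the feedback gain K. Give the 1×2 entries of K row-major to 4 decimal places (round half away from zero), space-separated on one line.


-0.7191 -1.2360

BᵀP = [1.1250 2.0000]
S = R + BᵀPB = [1] + [4.5625] = [5.5625]
BᵀPA = [-4.0000 -6.8750]
K = S⁻¹·BᵀPA = [-0.7191 -1.2360]
A−BK = [0.3596 1.6180; -0.5618 -1.5281]
AᵀP(A−BK) = [1.1236 3.0562; 3.0562 9.7528]
P' = Q + AᵀP(A−BK) = [5.1236 3.0562; 3.0562 13.7528]
tr(P') = 18.8764


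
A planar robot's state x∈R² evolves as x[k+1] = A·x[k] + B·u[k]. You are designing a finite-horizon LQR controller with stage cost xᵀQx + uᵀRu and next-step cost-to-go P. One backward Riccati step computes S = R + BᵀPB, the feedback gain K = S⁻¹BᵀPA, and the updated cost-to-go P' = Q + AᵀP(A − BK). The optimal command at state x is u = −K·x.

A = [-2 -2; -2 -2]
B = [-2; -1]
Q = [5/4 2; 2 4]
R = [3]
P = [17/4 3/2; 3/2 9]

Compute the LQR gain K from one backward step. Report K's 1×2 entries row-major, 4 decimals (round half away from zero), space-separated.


BᵀP = [-10.0000 -12.0000]
S = R + BᵀPB = [3] + [32.0000] = [35.0000]
BᵀPA = [44.0000 44.0000]
K = S⁻¹·BᵀPA = [1.2571 1.2571]
A−BK = [0.5143 0.5143; -0.7429 -0.7429]
AᵀP(A−BK) = [9.6857 9.6857; 9.6857 9.6857]
P' = Q + AᵀP(A−BK) = [10.9357 11.6857; 11.6857 13.6857]
tr(P') = 24.6214

1.2571 1.2571


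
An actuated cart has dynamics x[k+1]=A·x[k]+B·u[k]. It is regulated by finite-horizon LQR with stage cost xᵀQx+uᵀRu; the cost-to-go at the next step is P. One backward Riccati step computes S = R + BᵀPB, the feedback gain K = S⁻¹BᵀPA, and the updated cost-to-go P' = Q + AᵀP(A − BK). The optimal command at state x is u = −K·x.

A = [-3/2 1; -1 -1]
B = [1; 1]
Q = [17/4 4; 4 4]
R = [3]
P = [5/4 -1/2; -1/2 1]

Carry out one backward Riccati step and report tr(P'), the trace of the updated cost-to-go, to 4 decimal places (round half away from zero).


13.1765

BᵀP = [0.7500 0.5000]
S = R + BᵀPB = [3] + [1.2500] = [4.2500]
BᵀPA = [-1.6250 0.2500]
K = S⁻¹·BᵀPA = [-0.3824 0.0588]
A−BK = [-1.1176 0.9412; -0.6176 -1.0588]
AᵀP(A−BK) = [1.6912 -1.0294; -1.0294 3.2353]
P' = Q + AᵀP(A−BK) = [5.9412 2.9706; 2.9706 7.2353]
tr(P') = 13.1765


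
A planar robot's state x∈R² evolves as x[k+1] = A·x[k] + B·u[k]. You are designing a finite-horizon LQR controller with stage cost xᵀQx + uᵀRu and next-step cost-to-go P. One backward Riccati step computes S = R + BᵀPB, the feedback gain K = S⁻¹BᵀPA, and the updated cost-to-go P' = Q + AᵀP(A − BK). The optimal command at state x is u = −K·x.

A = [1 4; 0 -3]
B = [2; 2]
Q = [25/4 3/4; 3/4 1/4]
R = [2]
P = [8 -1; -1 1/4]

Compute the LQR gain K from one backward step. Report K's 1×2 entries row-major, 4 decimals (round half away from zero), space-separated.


0.5185 2.2407

BᵀP = [14.0000 -1.5000]
S = R + BᵀPB = [2] + [25.0000] = [27.0000]
BᵀPA = [14.0000 60.5000]
K = S⁻¹·BᵀPA = [0.5185 2.2407]
A−BK = [-0.0370 -0.4815; -1.0370 -7.4815]
AᵀP(A−BK) = [0.7407 3.6296; 3.6296 18.6852]
P' = Q + AᵀP(A−BK) = [6.9907 4.3796; 4.3796 18.9352]
tr(P') = 25.9259


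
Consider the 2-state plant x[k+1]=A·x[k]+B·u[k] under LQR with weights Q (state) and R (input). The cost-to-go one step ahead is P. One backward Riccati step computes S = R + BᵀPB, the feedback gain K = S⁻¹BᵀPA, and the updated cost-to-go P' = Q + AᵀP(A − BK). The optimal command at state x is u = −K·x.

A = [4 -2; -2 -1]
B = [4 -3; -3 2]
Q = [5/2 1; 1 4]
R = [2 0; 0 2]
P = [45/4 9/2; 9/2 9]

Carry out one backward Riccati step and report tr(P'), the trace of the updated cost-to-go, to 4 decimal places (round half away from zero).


57.1583

BᵀP = [31.5000 -9.0000; -24.7500 4.5000]
S = R + BᵀPB = [2 0; 0 2] + [153.0000 -112.5000; -112.5000 83.2500] = [155.0000 -112.5000; -112.5000 85.2500]
BᵀPA = [144.0000 -54.0000; -108.0000 45.0000]
K = S⁻¹·BᵀPA = [0.2260 0.8233; -0.9686 1.6143]
A−BK = [0.1901 -0.4502; 0.6152 -1.7587]
AᵀP(A−BK) = [6.8448 -16.2081; -16.2081 43.8135]
P' = Q + AᵀP(A−BK) = [9.3448 -15.2081; -15.2081 47.8135]
tr(P') = 57.1583


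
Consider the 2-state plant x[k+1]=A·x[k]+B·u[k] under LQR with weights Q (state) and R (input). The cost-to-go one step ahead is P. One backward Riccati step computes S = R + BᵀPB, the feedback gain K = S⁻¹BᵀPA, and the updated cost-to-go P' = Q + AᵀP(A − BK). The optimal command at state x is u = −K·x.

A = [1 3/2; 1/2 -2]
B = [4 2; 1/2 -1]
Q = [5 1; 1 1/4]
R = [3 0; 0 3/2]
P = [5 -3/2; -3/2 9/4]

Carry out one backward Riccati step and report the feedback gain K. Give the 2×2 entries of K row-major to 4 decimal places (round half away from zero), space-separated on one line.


BᵀP = [19.2500 -4.8750; 11.5000 -5.2500]
S = R + BᵀPB = [3 0; 0 3/2] + [74.5625 43.3750; 43.3750 28.2500] = [77.5625 43.3750; 43.3750 29.7500]
BᵀPA = [16.8125 38.6250; 8.8750 27.7500]
K = S⁻¹·BᵀPA = [0.2704 -0.1281; -0.0959 1.1195]
A−BK = [0.1102 -0.2267; 0.2689 -0.8165]
AᵀP(A−BK) = [0.3677 -0.6574; -0.6574 3.1307]
P' = Q + AᵀP(A−BK) = [5.3677 0.3426; 0.3426 3.3807]
tr(P') = 8.7483

0.2704 -0.1281 -0.0959 1.1195


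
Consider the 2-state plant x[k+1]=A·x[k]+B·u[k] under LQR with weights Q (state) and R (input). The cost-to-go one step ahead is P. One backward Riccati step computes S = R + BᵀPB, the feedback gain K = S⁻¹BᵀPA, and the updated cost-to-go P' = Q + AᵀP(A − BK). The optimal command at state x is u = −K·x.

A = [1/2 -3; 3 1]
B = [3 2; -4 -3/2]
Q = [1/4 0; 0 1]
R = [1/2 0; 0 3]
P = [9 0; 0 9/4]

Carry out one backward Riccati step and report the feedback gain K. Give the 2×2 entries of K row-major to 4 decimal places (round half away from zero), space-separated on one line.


-0.8355 -0.1494 1.2543 -1.0732

BᵀP = [27.0000 -9.0000; 18.0000 -3.3750]
S = R + BᵀPB = [1/2 0; 0 3] + [117.0000 67.5000; 67.5000 41.0625] = [117.5000 67.5000; 67.5000 44.0625]
BᵀPA = [-13.5000 -90.0000; -1.1250 -57.3750]
K = S⁻¹·BᵀPA = [-0.8355 -0.1494; 1.2543 -1.0732]
A−BK = [0.4977 -0.4053; 1.5396 -1.2075]
AᵀP(A−BK) = [12.6323 -9.9747; -9.9747 8.2257]
P' = Q + AᵀP(A−BK) = [12.8823 -9.9747; -9.9747 9.2257]
tr(P') = 22.1079


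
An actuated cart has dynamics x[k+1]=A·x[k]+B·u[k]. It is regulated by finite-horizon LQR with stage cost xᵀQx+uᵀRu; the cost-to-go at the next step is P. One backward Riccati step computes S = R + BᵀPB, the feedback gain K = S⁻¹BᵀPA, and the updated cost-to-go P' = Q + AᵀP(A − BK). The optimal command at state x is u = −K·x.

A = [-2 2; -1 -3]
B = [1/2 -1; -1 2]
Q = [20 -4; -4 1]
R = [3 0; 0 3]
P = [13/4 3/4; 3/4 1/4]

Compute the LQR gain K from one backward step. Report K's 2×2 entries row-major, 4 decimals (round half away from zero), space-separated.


BᵀP = [0.8750 0.1250; -1.7500 -0.2500]
S = R + BᵀPB = [3 0; 0 3] + [0.3125 -0.6250; -0.6250 1.2500] = [3.3125 -0.6250; -0.6250 4.2500]
BᵀPA = [-1.8750 1.3750; 3.7500 -2.7500]
K = S⁻¹·BᵀPA = [-0.4110 0.3014; 0.8219 -0.6027]
A−BK = [-0.9726 1.2466; -3.0548 -1.4932]
AᵀP(A−BK) = [12.3973 -6.4247; -6.4247 4.1781]
P' = Q + AᵀP(A−BK) = [32.3973 -10.4247; -10.4247 5.1781]
tr(P') = 37.5753

-0.4110 0.3014 0.8219 -0.6027


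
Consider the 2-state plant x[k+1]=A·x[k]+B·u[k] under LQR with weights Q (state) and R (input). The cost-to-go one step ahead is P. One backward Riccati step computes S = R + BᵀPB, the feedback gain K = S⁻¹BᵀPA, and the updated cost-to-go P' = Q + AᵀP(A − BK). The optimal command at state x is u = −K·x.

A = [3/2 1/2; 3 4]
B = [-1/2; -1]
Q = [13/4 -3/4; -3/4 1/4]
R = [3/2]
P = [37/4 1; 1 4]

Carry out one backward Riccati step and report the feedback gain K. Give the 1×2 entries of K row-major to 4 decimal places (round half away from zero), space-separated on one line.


-2.4894 -2.3617

BᵀP = [-5.6250 -4.5000]
S = R + BᵀPB = [3/2] + [7.3125] = [8.8125]
BᵀPA = [-21.9375 -20.8125]
K = S⁻¹·BᵀPA = [-2.4894 -2.3617]
A−BK = [0.2553 -0.6809; 0.5106 1.6383]
AᵀP(A−BK) = [11.2021 10.6277; 10.6277 21.1596]
P' = Q + AᵀP(A−BK) = [14.4521 9.8777; 9.8777 21.4096]
tr(P') = 35.8617


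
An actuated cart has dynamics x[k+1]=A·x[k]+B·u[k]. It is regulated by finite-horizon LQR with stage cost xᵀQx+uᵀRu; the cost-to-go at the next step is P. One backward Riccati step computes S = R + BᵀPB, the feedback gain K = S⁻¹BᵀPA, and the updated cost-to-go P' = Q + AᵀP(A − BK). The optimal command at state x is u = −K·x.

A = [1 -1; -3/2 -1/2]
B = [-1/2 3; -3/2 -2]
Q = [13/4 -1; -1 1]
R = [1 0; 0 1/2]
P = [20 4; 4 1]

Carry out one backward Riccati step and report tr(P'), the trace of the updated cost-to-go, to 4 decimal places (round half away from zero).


BᵀP = [-16.0000 -3.5000; 52.0000 10.0000]
S = R + BᵀPB = [1 0; 0 1/2] + [13.2500 -41.0000; -41.0000 136.0000] = [14.2500 -41.0000; -41.0000 136.5000]
BᵀPA = [-10.7500 17.7500; 37.0000 -57.0000]
K = S⁻¹·BᵀPA = [0.1879 0.3251; 0.3275 -0.3199]
A−BK = [0.1115 0.1223; -0.5632 -0.6522]
AᵀP(A−BK) = [0.1524 0.0823; 0.0823 0.2433]
P' = Q + AᵀP(A−BK) = [3.4024 -0.9177; -0.9177 1.2433]
tr(P') = 4.6456

4.6456


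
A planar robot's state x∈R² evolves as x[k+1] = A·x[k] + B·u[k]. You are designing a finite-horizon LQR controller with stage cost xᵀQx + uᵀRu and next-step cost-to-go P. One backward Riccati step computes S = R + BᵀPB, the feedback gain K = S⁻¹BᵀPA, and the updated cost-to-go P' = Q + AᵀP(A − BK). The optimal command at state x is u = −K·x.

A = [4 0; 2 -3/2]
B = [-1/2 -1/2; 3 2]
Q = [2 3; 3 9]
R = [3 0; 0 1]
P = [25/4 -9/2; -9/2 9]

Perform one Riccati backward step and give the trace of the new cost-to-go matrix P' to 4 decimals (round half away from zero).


BᵀP = [-16.6250 29.2500; -12.1250 20.2500]
S = R + BᵀPB = [3 0; 0 1] + [96.0625 66.8125; 66.8125 46.5625] = [99.0625 66.8125; 66.8125 47.5625]
BᵀPA = [-8.0000 -43.8750; -8.0000 -30.3750]
K = S⁻¹·BᵀPA = [0.6216 -0.2316; -1.0414 -0.3133]
A−BK = [3.7901 -0.2725; 2.2180 -0.1786]
AᵀP(A−BK) = [60.6418 -4.3592; -4.3592 0.5721]
P' = Q + AᵀP(A−BK) = [62.6418 -1.3592; -1.3592 9.5721]
tr(P') = 72.2139

72.2139


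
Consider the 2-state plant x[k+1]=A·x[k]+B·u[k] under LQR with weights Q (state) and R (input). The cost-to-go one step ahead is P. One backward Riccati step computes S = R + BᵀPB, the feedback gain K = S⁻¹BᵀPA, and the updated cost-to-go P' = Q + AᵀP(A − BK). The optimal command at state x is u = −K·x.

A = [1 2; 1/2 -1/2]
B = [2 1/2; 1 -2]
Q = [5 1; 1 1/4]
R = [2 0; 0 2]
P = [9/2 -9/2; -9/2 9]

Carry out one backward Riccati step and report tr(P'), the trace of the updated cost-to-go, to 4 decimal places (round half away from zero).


7.6628

BᵀP = [4.5000 0.0000; 11.2500 -20.2500]
S = R + BᵀPB = [2 0; 0 2] + [9.0000 2.2500; 2.2500 46.1250] = [11.0000 2.2500; 2.2500 48.1250]
BᵀPA = [4.5000 9.0000; 1.1250 32.6250]
K = S⁻¹·BᵀPA = [0.4082 0.6861; 0.0043 0.6458]
A−BK = [0.1814 0.3049; 0.1004 0.1056]
AᵀP(A−BK) = [0.4082 0.6861; 0.6861 2.0046]
P' = Q + AᵀP(A−BK) = [5.4082 1.6861; 1.6861 2.2546]
tr(P') = 7.6628


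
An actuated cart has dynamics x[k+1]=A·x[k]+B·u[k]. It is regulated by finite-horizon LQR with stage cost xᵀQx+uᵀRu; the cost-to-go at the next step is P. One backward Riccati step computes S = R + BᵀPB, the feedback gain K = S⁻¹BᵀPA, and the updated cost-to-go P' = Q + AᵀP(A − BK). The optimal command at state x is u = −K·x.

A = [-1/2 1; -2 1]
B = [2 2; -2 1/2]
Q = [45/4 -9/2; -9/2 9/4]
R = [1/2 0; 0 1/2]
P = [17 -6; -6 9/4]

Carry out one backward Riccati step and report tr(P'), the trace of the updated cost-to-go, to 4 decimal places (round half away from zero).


BᵀP = [46.0000 -16.5000; 31.0000 -10.8750]
S = R + BᵀPB = [1/2 0; 0 1/2] + [125.0000 83.7500; 83.7500 56.5625] = [125.5000 83.7500; 83.7500 57.0625]
BᵀPA = [10.0000 29.5000; 6.2500 20.1250]
K = S⁻¹·BᵀPA = [0.3204 -0.0144; -0.3607 0.3739]
A−BK = [-0.4194 0.2811; -1.1789 0.7842]
AᵀP(A−BK) = [0.3005 -0.1923; -0.1923 0.1517]
P' = Q + AᵀP(A−BK) = [11.5505 -4.6923; -4.6923 2.4017]
tr(P') = 13.9522

13.9522


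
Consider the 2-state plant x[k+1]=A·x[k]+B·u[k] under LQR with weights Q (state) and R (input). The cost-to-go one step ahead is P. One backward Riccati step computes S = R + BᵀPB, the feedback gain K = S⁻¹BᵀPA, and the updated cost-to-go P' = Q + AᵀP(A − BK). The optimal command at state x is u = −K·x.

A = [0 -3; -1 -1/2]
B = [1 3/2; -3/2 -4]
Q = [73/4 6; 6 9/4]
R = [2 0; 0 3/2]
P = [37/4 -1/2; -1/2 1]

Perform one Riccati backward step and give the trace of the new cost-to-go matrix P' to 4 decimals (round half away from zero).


46.7856

BᵀP = [10.0000 -2.0000; 15.8750 -4.7500]
S = R + BᵀPB = [2 0; 0 3/2] + [13.0000 23.0000; 23.0000 42.8125] = [15.0000 23.0000; 23.0000 44.3125]
BᵀPA = [2.0000 -29.0000; 4.7500 -45.2500]
K = S⁻¹·BᵀPA = [-0.1520 -1.8006; 0.1861 -0.0866]
A−BK = [-0.1271 -1.0696; -0.4836 -3.5472]
AᵀP(A−BK) = [0.4201 3.0124; 3.0124 25.8655]
P' = Q + AᵀP(A−BK) = [18.6701 9.0124; 9.0124 28.1155]
tr(P') = 46.7856


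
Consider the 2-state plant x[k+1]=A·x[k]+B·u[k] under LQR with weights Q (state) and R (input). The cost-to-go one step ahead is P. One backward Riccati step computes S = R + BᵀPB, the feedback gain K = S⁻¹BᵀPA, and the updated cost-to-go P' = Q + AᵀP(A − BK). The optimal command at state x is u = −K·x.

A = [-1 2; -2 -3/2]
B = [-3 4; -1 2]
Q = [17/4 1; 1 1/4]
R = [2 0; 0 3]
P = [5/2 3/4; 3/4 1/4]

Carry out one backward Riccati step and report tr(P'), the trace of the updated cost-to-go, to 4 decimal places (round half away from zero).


5.0412

BᵀP = [-8.2500 -2.5000; 11.5000 3.5000]
S = R + BᵀPB = [2 0; 0 3] + [27.2500 -38.0000; -38.0000 53.0000] = [29.2500 -38.0000; -38.0000 56.0000]
BᵀPA = [13.2500 -12.7500; -18.5000 17.7500]
K = S⁻¹·BᵀPA = [0.2010 -0.2036; -0.1939 0.1788]
A−BK = [0.3789 0.6740; -1.4111 -2.0612]
AᵀP(A−BK) = [0.2484 -0.1194; -0.1194 0.2928]
P' = Q + AᵀP(A−BK) = [4.4984 0.8806; 0.8806 0.5428]
tr(P') = 5.0412


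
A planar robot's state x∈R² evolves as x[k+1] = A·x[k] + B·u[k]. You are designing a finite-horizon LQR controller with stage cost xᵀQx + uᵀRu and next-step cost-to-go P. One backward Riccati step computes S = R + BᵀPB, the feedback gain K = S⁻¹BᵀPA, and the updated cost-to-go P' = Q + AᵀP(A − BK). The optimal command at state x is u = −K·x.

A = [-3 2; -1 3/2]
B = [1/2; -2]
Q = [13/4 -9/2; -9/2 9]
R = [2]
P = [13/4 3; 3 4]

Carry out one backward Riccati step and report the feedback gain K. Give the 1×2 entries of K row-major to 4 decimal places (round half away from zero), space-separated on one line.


BᵀP = [-4.3750 -6.5000]
S = R + BᵀPB = [2] + [10.8125] = [12.8125]
BᵀPA = [19.6250 -18.5000]
K = S⁻¹·BᵀPA = [1.5317 -1.4439]
A−BK = [-3.7659 2.7220; 2.0634 -1.3878]
AᵀP(A−BK) = [21.1902 -16.6634; -16.6634 13.2878]
P' = Q + AᵀP(A−BK) = [24.4402 -21.1634; -21.1634 22.2878]
tr(P') = 46.7280

1.5317 -1.4439


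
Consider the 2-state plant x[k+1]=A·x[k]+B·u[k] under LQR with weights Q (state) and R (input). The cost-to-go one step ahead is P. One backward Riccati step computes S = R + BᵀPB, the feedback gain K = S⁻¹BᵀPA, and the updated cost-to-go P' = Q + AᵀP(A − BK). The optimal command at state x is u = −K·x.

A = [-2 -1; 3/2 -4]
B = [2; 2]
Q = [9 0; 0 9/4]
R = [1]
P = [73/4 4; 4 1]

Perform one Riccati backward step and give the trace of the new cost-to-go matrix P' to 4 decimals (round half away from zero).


BᵀP = [44.5000 10.0000]
S = R + BᵀPB = [1] + [109.0000] = [110.0000]
BᵀPA = [-74.0000 -84.5000]
K = S⁻¹·BᵀPA = [-0.6727 -0.7682]
A−BK = [-0.6545 0.5364; 2.8455 -2.4636]
AᵀP(A−BK) = [1.4682 -0.3455; -0.3455 1.3386]
P' = Q + AᵀP(A−BK) = [10.4682 -0.3455; -0.3455 3.5886]
tr(P') = 14.0568

14.0568


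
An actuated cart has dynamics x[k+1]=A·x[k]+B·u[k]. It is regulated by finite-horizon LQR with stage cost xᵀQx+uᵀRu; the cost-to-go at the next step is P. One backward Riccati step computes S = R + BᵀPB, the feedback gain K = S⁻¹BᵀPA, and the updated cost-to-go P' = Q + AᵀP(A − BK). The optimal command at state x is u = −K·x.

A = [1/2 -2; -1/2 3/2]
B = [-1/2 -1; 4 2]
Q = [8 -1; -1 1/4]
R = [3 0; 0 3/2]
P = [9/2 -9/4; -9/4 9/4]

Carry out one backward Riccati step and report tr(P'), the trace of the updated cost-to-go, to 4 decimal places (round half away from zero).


BᵀP = [-11.2500 10.1250; -9.0000 6.7500]
S = R + BᵀPB = [3 0; 0 3/2] + [46.1250 31.5000; 31.5000 22.5000] = [49.1250 31.5000; 31.5000 24.0000]
BᵀPA = [-10.6875 37.6875; -7.8750 28.1250]
K = S⁻¹·BᵀPA = [-0.0452 0.0994; -0.2688 1.0414]
A−BK = [0.2086 -0.9089; 0.2184 -0.9804]
AᵀP(A−BK) = [0.2126 -0.8615; -0.8615 3.5266]
P' = Q + AᵀP(A−BK) = [8.2126 -1.8615; -1.8615 3.7766]
tr(P') = 11.9893

11.9893


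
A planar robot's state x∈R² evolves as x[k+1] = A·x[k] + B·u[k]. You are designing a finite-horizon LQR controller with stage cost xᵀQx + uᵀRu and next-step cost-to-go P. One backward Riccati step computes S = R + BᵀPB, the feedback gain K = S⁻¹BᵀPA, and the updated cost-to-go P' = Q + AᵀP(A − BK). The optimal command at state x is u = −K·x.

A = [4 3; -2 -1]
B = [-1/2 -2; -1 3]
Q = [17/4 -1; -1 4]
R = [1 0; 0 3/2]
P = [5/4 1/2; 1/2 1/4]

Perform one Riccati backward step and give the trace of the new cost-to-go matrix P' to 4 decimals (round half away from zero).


16.6277

BᵀP = [-1.1250 -0.5000; -1.0000 -0.2500]
S = R + BᵀPB = [1 0; 0 3/2] + [1.0625 0.7500; 0.7500 1.2500] = [2.0625 0.7500; 0.7500 2.7500]
BᵀPA = [-3.5000 -2.8750; -3.5000 -2.7500]
K = S⁻¹·BᵀPA = [-1.3700 -1.1437; -0.8991 -0.6881]
A−BK = [1.5168 1.0520; -0.6728 -0.0795]
AᵀP(A−BK) = [5.0581 4.0887; 4.0887 3.3196]
P' = Q + AᵀP(A−BK) = [9.3081 3.0887; 3.0887 7.3196]
tr(P') = 16.6277


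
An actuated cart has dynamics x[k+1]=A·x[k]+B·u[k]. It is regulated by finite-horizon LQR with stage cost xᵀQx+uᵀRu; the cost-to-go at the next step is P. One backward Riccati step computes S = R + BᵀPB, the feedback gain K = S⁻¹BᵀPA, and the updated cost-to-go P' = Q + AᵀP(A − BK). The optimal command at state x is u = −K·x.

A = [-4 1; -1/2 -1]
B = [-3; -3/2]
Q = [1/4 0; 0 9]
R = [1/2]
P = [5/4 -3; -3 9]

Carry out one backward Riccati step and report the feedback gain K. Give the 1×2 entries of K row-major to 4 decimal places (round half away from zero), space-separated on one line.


BᵀP = [0.7500 -4.5000]
S = R + BᵀPB = [1/2] + [4.5000] = [5.0000]
BᵀPA = [-0.7500 5.2500]
K = S⁻¹·BᵀPA = [-0.1500 1.0500]
A−BK = [-4.4500 4.1500; -0.7250 0.5750]
AᵀP(A−BK) = [10.1375 -10.2125; -10.2125 10.7375]
P' = Q + AᵀP(A−BK) = [10.3875 -10.2125; -10.2125 19.7375]
tr(P') = 30.1250

-0.1500 1.0500


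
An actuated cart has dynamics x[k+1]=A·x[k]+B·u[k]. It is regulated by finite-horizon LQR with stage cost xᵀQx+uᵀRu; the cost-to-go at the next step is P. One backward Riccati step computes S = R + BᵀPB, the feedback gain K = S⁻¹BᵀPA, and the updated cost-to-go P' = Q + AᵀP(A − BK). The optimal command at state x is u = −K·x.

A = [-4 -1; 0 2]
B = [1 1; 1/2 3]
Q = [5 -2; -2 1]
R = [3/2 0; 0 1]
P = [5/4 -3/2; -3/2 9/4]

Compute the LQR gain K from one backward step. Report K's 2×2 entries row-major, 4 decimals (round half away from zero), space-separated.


BᵀP = [0.5000 -0.3750; -3.2500 5.2500]
S = R + BᵀPB = [3/2 0; 0 1] + [0.3125 -0.6250; -0.6250 12.5000] = [1.8125 -0.6250; -0.6250 13.5000]
BᵀPA = [-2.0000 -1.2500; 13.0000 13.7500]
K = S⁻¹·BᵀPA = [-0.7839 -0.3439; 0.9267 1.0026]
A−BK = [-4.1428 -1.6587; -2.3881 -0.8358]
AᵀP(A−BK) = [6.3855 3.2784; 3.2784 2.0344]
P' = Q + AᵀP(A−BK) = [11.3855 1.2784; 1.2784 3.0344]
tr(P') = 14.4199

-0.7839 -0.3439 0.9267 1.0026


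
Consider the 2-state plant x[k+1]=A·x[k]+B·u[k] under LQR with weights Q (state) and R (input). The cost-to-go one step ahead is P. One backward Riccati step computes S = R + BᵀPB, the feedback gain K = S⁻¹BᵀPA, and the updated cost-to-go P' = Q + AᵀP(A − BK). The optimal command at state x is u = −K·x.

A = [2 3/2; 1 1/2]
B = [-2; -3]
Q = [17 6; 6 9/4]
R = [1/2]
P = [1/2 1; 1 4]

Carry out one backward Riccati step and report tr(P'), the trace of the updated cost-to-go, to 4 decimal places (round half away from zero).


19.9443

BᵀP = [-4.0000 -14.0000]
S = R + BᵀPB = [1/2] + [50.0000] = [50.5000]
BᵀPA = [-22.0000 -13.0000]
K = S⁻¹·BᵀPA = [-0.4356 -0.2574]
A−BK = [1.1287 0.9851; -0.3069 -0.2723]
AᵀP(A−BK) = [0.4158 0.3366; 0.3366 0.2785]
P' = Q + AᵀP(A−BK) = [17.4158 6.3366; 6.3366 2.5285]
tr(P') = 19.9443


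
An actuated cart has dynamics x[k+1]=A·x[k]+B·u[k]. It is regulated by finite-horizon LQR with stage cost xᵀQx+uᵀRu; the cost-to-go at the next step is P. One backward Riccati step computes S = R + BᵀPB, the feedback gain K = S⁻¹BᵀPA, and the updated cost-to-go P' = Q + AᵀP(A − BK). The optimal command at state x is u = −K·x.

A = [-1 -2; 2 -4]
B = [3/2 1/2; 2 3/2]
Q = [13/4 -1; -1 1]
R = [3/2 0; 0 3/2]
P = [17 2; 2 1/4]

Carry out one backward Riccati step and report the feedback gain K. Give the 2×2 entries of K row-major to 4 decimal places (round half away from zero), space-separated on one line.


BᵀP = [29.5000 3.5000; 11.5000 1.3750]
S = R + BᵀPB = [3/2 0; 0 3/2] + [51.2500 20.0000; 20.0000 7.8125] = [52.7500 20.0000; 20.0000 9.3125]
BᵀPA = [-22.5000 -73.0000; -8.7500 -28.5000]
K = S⁻¹·BᵀPA = [-0.3785 -1.2036; -0.1267 -0.4754]
A−BK = [-0.3689 0.0432; 2.9471 -0.8796]
AᵀP(A−BK) = [0.3751 0.7583; 0.7583 2.5854]
P' = Q + AᵀP(A−BK) = [3.6251 -0.2417; -0.2417 3.5854]
tr(P') = 7.2104

-0.3785 -1.2036 -0.1267 -0.4754
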